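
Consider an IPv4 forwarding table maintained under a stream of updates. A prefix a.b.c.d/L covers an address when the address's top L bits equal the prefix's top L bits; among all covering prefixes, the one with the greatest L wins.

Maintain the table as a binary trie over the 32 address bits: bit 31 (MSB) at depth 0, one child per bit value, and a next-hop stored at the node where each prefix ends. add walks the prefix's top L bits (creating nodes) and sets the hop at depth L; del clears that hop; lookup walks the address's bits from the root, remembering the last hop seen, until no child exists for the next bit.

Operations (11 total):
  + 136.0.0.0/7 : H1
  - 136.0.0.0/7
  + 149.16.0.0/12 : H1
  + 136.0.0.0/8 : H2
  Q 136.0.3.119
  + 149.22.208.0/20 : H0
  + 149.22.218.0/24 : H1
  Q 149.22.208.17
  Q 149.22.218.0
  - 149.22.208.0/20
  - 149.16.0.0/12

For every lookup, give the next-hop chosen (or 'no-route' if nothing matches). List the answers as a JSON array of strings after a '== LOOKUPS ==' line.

Trace:
  add 136.0.0.0/7 -> H1 at depth 7
  del 136.0.0.0/7 (clear depth 7)
  add 149.16.0.0/12 -> H1 at depth 12
  add 136.0.0.0/8 -> H2 at depth 8
  ? 136.0.3.119  path d0:-→d1:-→d2:-→d3:-→d4:-→d5:-→d6:-→d7:-→d8:H2  best=H2
  add 149.22.208.0/20 -> H0 at depth 20
  add 149.22.218.0/24 -> H1 at depth 24
  ? 149.22.208.17  path d0:-→d1:-→d2:-→d3:-→d4:-→d5:-→d6:-→d7:-→d8:-→d9:-→d10:-→d11:-→d12:H1→d13:-→d14:-→d15:-→d16:-→d17:-→d18:-→d19:-→d20:H0  best=H0
  ? 149.22.218.0  path d0:-→d1:-→d2:-→d3:-→d4:-→d5:-→d6:-→d7:-→d8:-→d9:-→d10:-→d11:-→d12:H1→d13:-→d14:-→d15:-→d16:-→d17:-→d18:-→d19:-→d20:H0→d21:-→d22:-→d23:-→d24:H1  best=H1
  del 149.22.208.0/20 (clear depth 20)
  del 149.16.0.0/12 (clear depth 12)

== LOOKUPS ==
["H2","H0","H1"]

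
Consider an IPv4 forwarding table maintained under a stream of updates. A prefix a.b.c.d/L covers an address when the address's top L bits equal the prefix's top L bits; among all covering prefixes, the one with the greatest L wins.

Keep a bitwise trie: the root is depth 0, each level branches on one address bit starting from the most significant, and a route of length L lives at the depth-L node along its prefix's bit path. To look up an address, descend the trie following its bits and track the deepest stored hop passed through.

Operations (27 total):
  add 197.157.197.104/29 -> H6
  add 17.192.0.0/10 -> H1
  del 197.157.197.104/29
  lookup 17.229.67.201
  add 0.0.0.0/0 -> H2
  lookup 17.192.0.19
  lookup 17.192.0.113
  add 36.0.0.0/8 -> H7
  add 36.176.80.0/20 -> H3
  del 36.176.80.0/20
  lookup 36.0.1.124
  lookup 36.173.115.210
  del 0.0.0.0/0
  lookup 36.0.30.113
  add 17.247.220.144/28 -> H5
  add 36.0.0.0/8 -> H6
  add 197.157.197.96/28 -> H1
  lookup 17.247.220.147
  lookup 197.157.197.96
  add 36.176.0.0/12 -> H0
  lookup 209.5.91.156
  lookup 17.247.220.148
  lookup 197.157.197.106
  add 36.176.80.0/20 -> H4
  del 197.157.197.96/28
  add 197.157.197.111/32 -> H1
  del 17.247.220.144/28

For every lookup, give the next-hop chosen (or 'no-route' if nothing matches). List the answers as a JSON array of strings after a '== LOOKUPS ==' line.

Apply in order:
  + 197.157.197.104/29 (H6) depth=29
  + 17.192.0.0/10 (H1) depth=10
  del 197.157.197.104/29 (clear depth 29)
  lookup 17.229.67.201: bits 0001000111 walk d0:-→d1:-→d2:-→d3:-→d4:-→d5:-→d6:-→d7:-→d8:-→d9:-→d10:H1 -> H1
  + 0.0.0.0/0 (H2) depth=0
  lookup 17.192.0.19: bits 0001000111 walk d0:H2→d1:-→d2:-→d3:-→d4:-→d5:-→d6:-→d7:-→d8:-→d9:-→d10:H1 -> H1
  lookup 17.192.0.113: bits 0001000111 walk d0:H2→d1:-→d2:-→d3:-→d4:-→d5:-→d6:-→d7:-→d8:-→d9:-→d10:H1 -> H1
  + 36.0.0.0/8 (H7) depth=8
  + 36.176.80.0/20 (H3) depth=20
  del 36.176.80.0/20 (clear depth 20)
  lookup 36.0.1.124: bits 00100100 walk d0:H2→d1:-→d2:-→d3:-→d4:-→d5:-→d6:-→d7:-→d8:H7 -> H7
  lookup 36.173.115.210: bits 00100100101 walk d0:H2→d1:-→d2:-→d3:-→d4:-→d5:-→d6:-→d7:-→d8:H7→d9:-→d10:-→d11:- -> H7
  del 0.0.0.0/0 (clear depth 0)
  lookup 36.0.30.113: bits 00100100 walk d0:-→d1:-→d2:-→d3:-→d4:-→d5:-→d6:-→d7:-→d8:H7 -> H7
  + 17.247.220.144/28 (H5) depth=28
  + 36.0.0.0/8 (H6) depth=8
  + 197.157.197.96/28 (H1) depth=28
  lookup 17.247.220.147: bits 0001000111110111110111001001 walk d0:-→d1:-→d2:-→d3:-→d4:-→d5:-→d6:-→d7:-→d8:-→d9:-→d10:H1→d11:-→d12:-→d13:-→d14:-→d15:-→d16:-→d17:-→d18:-→d19:-→d20:-→d21:-→d22:-→d23:-→d24:-→d25:-→d26:-→d27:-→d28:H5 -> H5
  lookup 197.157.197.96: bits 1100010110011101110001010110 walk d0:-→d1:-→d2:-→d3:-→d4:-→d5:-→d6:-→d7:-→d8:-→d9:-→d10:-→d11:-→d12:-→d13:-→d14:-→d15:-→d16:-→d17:-→d18:-→d19:-→d20:-→d21:-→d22:-→d23:-→d24:-→d25:-→d26:-→d27:-→d28:H1 -> H1
  + 36.176.0.0/12 (H0) depth=12
  lookup 209.5.91.156: bits 110 walk d0:-→d1:-→d2:-→d3:- -> no-route
  lookup 17.247.220.148: bits 0001000111110111110111001001 walk d0:-→d1:-→d2:-→d3:-→d4:-→d5:-→d6:-→d7:-→d8:-→d9:-→d10:H1→d11:-→d12:-→d13:-→d14:-→d15:-→d16:-→d17:-→d18:-→d19:-→d20:-→d21:-→d22:-→d23:-→d24:-→d25:-→d26:-→d27:-→d28:H5 -> H5
  lookup 197.157.197.106: bits 11000101100111011100010101101 walk d0:-→d1:-→d2:-→d3:-→d4:-→d5:-→d6:-→d7:-→d8:-→d9:-→d10:-→d11:-→d12:-→d13:-→d14:-→d15:-→d16:-→d17:-→d18:-→d19:-→d20:-→d21:-→d22:-→d23:-→d24:-→d25:-→d26:-→d27:-→d28:H1→d29:- -> H1
  + 36.176.80.0/20 (H4) depth=20
  del 197.157.197.96/28 (clear depth 28)
  + 197.157.197.111/32 (H1) depth=32
  del 17.247.220.144/28 (clear depth 28)

== LOOKUPS ==
["H1","H1","H1","H7","H7","H7","H5","H1","no-route","H5","H1"]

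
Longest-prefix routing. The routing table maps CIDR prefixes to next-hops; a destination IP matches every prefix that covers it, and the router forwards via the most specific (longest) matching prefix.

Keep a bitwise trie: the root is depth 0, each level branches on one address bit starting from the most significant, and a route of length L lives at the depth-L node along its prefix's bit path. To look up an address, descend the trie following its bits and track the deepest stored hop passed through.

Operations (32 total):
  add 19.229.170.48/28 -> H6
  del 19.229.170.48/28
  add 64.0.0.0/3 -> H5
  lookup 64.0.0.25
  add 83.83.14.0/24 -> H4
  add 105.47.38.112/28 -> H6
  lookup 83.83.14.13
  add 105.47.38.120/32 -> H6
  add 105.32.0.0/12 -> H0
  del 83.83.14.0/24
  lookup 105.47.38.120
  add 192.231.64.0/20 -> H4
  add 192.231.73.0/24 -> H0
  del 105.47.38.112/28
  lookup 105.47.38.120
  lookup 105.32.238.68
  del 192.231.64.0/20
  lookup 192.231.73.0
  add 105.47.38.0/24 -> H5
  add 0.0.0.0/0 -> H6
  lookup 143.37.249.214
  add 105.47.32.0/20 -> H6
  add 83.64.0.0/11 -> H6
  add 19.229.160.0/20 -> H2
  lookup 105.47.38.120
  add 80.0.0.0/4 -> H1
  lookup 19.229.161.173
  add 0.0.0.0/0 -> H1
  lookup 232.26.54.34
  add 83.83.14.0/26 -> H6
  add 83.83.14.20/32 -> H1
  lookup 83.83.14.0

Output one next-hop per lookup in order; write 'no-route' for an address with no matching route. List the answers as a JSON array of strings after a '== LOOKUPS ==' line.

Trace:
  + 19.229.170.48/28 (H6) depth=28
  - 19.229.170.48/28 clear@28
  + 64.0.0.0/3 (H5) depth=3
  Q 64.0.0.25: descend 010 ; hops seen [H5] ; pick H5
  + 83.83.14.0/24 (H4) depth=24
  + 105.47.38.112/28 (H6) depth=28
  Q 83.83.14.13: descend 010100110101001100001110 ; hops seen [H5,H4] ; pick H4
  + 105.47.38.120/32 (H6) depth=32
  + 105.32.0.0/12 (H0) depth=12
  - 83.83.14.0/24 clear@24
  Q 105.47.38.120: descend 01101001001011110010011001111000 ; hops seen [H0,H6,H6] ; pick H6
  + 192.231.64.0/20 (H4) depth=20
  + 192.231.73.0/24 (H0) depth=24
  - 105.47.38.112/28 clear@28
  Q 105.47.38.120: descend 01101001001011110010011001111000 ; hops seen [H0,H6] ; pick H6
  Q 105.32.238.68: descend 011010010010 ; hops seen [H0] ; pick H0
  - 192.231.64.0/20 clear@20
  Q 192.231.73.0: descend 110000001110011101001001 ; hops seen [H0] ; pick H0
  + 105.47.38.0/24 (H5) depth=24
  + 0.0.0.0/0 (H6) depth=0
  Q 143.37.249.214: descend 1 ; hops seen [H6] ; pick H6
  + 105.47.32.0/20 (H6) depth=20
  + 83.64.0.0/11 (H6) depth=11
  + 19.229.160.0/20 (H2) depth=20
  Q 105.47.38.120: descend 01101001001011110010011001111000 ; hops seen [H6,H0,H6,H5,H6] ; pick H6
  + 80.0.0.0/4 (H1) depth=4
  Q 19.229.161.173: descend 00010011111001011010 ; hops seen [H6,H2] ; pick H2
  + 0.0.0.0/0 (H1) depth=0
  Q 232.26.54.34: descend 11 ; hops seen [H1] ; pick H1
  + 83.83.14.0/26 (H6) depth=26
  + 83.83.14.20/32 (H1) depth=32
  Q 83.83.14.0: descend 010100110101001100001110000 ; hops seen [H1,H5,H1,H6,H6] ; pick H6

== LOOKUPS ==
["H5","H4","H6","H6","H0","H0","H6","H6","H2","H1","H6"]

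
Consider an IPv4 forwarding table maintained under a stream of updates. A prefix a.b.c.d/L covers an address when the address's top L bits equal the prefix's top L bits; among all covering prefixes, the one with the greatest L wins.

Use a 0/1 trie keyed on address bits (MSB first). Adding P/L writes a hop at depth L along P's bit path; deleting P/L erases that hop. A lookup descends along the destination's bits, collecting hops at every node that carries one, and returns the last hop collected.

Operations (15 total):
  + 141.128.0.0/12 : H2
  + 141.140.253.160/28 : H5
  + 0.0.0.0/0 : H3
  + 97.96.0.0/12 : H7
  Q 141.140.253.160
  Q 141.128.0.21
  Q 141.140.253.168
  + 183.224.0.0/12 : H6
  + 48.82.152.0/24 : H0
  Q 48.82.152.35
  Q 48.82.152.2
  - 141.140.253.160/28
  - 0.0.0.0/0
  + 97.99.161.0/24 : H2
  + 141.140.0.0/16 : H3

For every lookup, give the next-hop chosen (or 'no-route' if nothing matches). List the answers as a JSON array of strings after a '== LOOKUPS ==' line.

Apply in order:
  + 141.128.0.0/12 (H2) depth=12
  + 141.140.253.160/28 (H5) depth=28
  + 0.0.0.0/0 (H3) depth=0
  + 97.96.0.0/12 (H7) depth=12
  ? 141.140.253.160  path d0:H3→d1:-→d2:-→d3:-→d4:-→d5:-→d6:-→d7:-→d8:-→d9:-→d10:-→d11:-→d12:H2→d13:-→d14:-→d15:-→d16:-→d17:-→d18:-→d19:-→d20:-→d21:-→d22:-→d23:-→d24:-→d25:-→d26:-→d27:-→d28:H5  best=H5
  ? 141.128.0.21  path d0:H3→d1:-→d2:-→d3:-→d4:-→d5:-→d6:-→d7:-→d8:-→d9:-→d10:-→d11:-→d12:H2  best=H2
  ? 141.140.253.168  path d0:H3→d1:-→d2:-→d3:-→d4:-→d5:-→d6:-→d7:-→d8:-→d9:-→d10:-→d11:-→d12:H2→d13:-→d14:-→d15:-→d16:-→d17:-→d18:-→d19:-→d20:-→d21:-→d22:-→d23:-→d24:-→d25:-→d26:-→d27:-→d28:H5  best=H5
  + 183.224.0.0/12 (H6) depth=12
  + 48.82.152.0/24 (H0) depth=24
  ? 48.82.152.35  path d0:H3→d1:-→d2:-→d3:-→d4:-→d5:-→d6:-→d7:-→d8:-→d9:-→d10:-→d11:-→d12:-→d13:-→d14:-→d15:-→d16:-→d17:-→d18:-→d19:-→d20:-→d21:-→d22:-→d23:-→d24:H0  best=H0
  ? 48.82.152.2  path d0:H3→d1:-→d2:-→d3:-→d4:-→d5:-→d6:-→d7:-→d8:-→d9:-→d10:-→d11:-→d12:-→d13:-→d14:-→d15:-→d16:-→d17:-→d18:-→d19:-→d20:-→d21:-→d22:-→d23:-→d24:H0  best=H0
  del 141.140.253.160/28 (clear depth 28)
  del 0.0.0.0/0 (clear depth 0)
  + 97.99.161.0/24 (H2) depth=24
  + 141.140.0.0/16 (H3) depth=16

== LOOKUPS ==
["H5","H2","H5","H0","H0"]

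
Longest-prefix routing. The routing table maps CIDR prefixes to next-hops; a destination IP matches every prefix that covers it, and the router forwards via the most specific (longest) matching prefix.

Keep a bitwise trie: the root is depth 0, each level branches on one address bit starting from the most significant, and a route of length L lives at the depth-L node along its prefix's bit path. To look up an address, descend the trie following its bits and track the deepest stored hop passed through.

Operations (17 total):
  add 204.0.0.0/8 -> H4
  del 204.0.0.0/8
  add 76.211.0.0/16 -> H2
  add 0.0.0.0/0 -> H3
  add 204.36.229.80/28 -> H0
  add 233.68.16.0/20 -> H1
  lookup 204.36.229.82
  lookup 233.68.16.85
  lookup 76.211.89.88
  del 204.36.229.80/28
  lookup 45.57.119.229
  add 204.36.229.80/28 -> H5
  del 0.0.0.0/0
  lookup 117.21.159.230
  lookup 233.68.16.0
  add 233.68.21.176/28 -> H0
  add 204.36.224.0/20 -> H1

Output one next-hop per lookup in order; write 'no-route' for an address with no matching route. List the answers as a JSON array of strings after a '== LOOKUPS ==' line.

Trace:
  + 204.0.0.0/8 (H4) depth=8
  - 204.0.0.0/8 clear@8
  + 76.211.0.0/16 (H2) depth=16
  + 0.0.0.0/0 (H3) depth=0
  + 204.36.229.80/28 (H0) depth=28
  + 233.68.16.0/20 (H1) depth=20
  Q 204.36.229.82: descend 1100110000100100111001010101 ; hops seen [H3,H0] ; pick H0
  Q 233.68.16.85: descend 11101001010001000001 ; hops seen [H3,H1] ; pick H1
  Q 76.211.89.88: descend 0100110011010011 ; hops seen [H3,H2] ; pick H2
  - 204.36.229.80/28 clear@28
  Q 45.57.119.229: descend 0 ; hops seen [H3] ; pick H3
  + 204.36.229.80/28 (H5) depth=28
  - 0.0.0.0/0 clear@0
  Q 117.21.159.230: descend 01 ; hops seen [∅] ; pick no-route
  Q 233.68.16.0: descend 11101001010001000001 ; hops seen [H1] ; pick H1
  + 233.68.21.176/28 (H0) depth=28
  + 204.36.224.0/20 (H1) depth=20

== LOOKUPS ==
["H0","H1","H2","H3","no-route","H1"]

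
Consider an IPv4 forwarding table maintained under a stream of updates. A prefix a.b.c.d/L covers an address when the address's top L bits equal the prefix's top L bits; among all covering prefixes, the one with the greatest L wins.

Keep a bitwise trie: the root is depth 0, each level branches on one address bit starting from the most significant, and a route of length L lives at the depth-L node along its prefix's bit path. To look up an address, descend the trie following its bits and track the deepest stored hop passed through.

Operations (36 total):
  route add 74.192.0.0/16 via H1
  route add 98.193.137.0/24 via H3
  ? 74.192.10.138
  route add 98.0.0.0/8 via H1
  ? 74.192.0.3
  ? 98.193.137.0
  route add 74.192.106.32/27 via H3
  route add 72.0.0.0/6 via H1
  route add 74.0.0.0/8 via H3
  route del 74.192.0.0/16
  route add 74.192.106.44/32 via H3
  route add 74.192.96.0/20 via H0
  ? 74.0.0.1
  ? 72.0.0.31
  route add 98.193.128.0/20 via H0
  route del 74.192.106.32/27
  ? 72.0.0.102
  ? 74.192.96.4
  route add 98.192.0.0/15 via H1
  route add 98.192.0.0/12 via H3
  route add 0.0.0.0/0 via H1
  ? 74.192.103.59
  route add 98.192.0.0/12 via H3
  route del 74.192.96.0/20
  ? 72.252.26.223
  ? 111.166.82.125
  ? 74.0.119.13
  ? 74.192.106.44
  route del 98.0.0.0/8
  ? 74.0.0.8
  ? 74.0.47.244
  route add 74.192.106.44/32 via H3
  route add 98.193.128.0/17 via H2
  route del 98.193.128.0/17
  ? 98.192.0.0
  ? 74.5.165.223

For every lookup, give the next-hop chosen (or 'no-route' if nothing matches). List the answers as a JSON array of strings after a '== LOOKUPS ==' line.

Apply in order:
  + 74.192.0.0/16 (H1) depth=16
  + 98.193.137.0/24 (H3) depth=24
  lookup 74.192.10.138: bits 0100101011000000 walk d0:-→d1:-→d2:-→d3:-→d4:-→d5:-→d6:-→d7:-→d8:-→d9:-→d10:-→d11:-→d12:-→d13:-→d14:-→d15:-→d16:H1 -> H1
  + 98.0.0.0/8 (H1) depth=8
  lookup 74.192.0.3: bits 0100101011000000 walk d0:-→d1:-→d2:-→d3:-→d4:-→d5:-→d6:-→d7:-→d8:-→d9:-→d10:-→d11:-→d12:-→d13:-→d14:-→d15:-→d16:H1 -> H1
  lookup 98.193.137.0: bits 011000101100000110001001 walk d0:-→d1:-→d2:-→d3:-→d4:-→d5:-→d6:-→d7:-→d8:H1→d9:-→d10:-→d11:-→d12:-→d13:-→d14:-→d15:-→d16:-→d17:-→d18:-→d19:-→d20:-→d21:-→d22:-→d23:-→d24:H3 -> H3
  + 74.192.106.32/27 (H3) depth=27
  + 72.0.0.0/6 (H1) depth=6
  + 74.0.0.0/8 (H3) depth=8
  del 74.192.0.0/16 (clear depth 16)
  + 74.192.106.44/32 (H3) depth=32
  + 74.192.96.0/20 (H0) depth=20
  lookup 74.0.0.1: bits 01001010 walk d0:-→d1:-→d2:-→d3:-→d4:-→d5:-→d6:H1→d7:-→d8:H3 -> H3
  lookup 72.0.0.31: bits 010010 walk d0:-→d1:-→d2:-→d3:-→d4:-→d5:-→d6:H1 -> H1
  + 98.193.128.0/20 (H0) depth=20
  del 74.192.106.32/27 (clear depth 27)
  lookup 72.0.0.102: bits 010010 walk d0:-→d1:-→d2:-→d3:-→d4:-→d5:-→d6:H1 -> H1
  lookup 74.192.96.4: bits 01001010110000000110 walk d0:-→d1:-→d2:-→d3:-→d4:-→d5:-→d6:H1→d7:-→d8:H3→d9:-→d10:-→d11:-→d12:-→d13:-→d14:-→d15:-→d16:-→d17:-→d18:-→d19:-→d20:H0 -> H0
  + 98.192.0.0/15 (H1) depth=15
  + 98.192.0.0/12 (H3) depth=12
  + 0.0.0.0/0 (H1) depth=0
  lookup 74.192.103.59: bits 01001010110000000110 walk d0:H1→d1:-→d2:-→d3:-→d4:-→d5:-→d6:H1→d7:-→d8:H3→d9:-→d10:-→d11:-→d12:-→d13:-→d14:-→d15:-→d16:-→d17:-→d18:-→d19:-→d20:H0 -> H0
  + 98.192.0.0/12 (H3) depth=12
  del 74.192.96.0/20 (clear depth 20)
  lookup 72.252.26.223: bits 010010 walk d0:H1→d1:-→d2:-→d3:-→d4:-→d5:-→d6:H1 -> H1
  lookup 111.166.82.125: bits 0110 walk d0:H1→d1:-→d2:-→d3:-→d4:- -> H1
  lookup 74.0.119.13: bits 01001010 walk d0:H1→d1:-→d2:-→d3:-→d4:-→d5:-→d6:H1→d7:-→d8:H3 -> H3
  lookup 74.192.106.44: bits 01001010110000000110101000101100 walk d0:H1→d1:-→d2:-→d3:-→d4:-→d5:-→d6:H1→d7:-→d8:H3→d9:-→d10:-→d11:-→d12:-→d13:-→d14:-→d15:-→d16:-→d17:-→d18:-→d19:-→d20:-→d21:-→d22:-→d23:-→d24:-→d25:-→d26:-→d27:-→d28:-→d29:-→d30:-→d31:-→d32:H3 -> H3
  del 98.0.0.0/8 (clear depth 8)
  lookup 74.0.0.8: bits 01001010 walk d0:H1→d1:-→d2:-→d3:-→d4:-→d5:-→d6:H1→d7:-→d8:H3 -> H3
  lookup 74.0.47.244: bits 01001010 walk d0:H1→d1:-→d2:-→d3:-→d4:-→d5:-→d6:H1→d7:-→d8:H3 -> H3
  + 74.192.106.44/32 (H3) depth=32
  + 98.193.128.0/17 (H2) depth=17
  del 98.193.128.0/17 (clear depth 17)
  lookup 98.192.0.0: bits 011000101100000 walk d0:H1→d1:-→d2:-→d3:-→d4:-→d5:-→d6:-→d7:-→d8:-→d9:-→d10:-→d11:-→d12:H3→d13:-→d14:-→d15:H1 -> H1
  lookup 74.5.165.223: bits 01001010 walk d0:H1→d1:-→d2:-→d3:-→d4:-→d5:-→d6:H1→d7:-→d8:H3 -> H3

== LOOKUPS ==
["H1","H1","H3","H3","H1","H1","H0","H0","H1","H1","H3","H3","H3","H3","H1","H3"]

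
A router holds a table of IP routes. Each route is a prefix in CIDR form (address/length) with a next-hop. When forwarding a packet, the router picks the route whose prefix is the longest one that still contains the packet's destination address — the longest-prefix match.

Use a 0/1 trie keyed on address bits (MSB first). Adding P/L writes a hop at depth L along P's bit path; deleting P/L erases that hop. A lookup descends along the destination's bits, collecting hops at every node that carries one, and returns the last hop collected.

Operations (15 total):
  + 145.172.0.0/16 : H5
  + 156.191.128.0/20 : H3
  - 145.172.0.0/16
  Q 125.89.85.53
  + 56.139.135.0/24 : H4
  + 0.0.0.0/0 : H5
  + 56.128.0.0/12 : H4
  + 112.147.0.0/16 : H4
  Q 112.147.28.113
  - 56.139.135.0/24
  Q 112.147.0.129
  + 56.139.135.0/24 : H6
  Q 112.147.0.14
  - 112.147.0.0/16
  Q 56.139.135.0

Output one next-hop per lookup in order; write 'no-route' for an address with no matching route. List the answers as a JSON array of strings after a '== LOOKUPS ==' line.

Trace:
  add 145.172.0.0/16 -> H5 at depth 16
  add 156.191.128.0/20 -> H3 at depth 20
  del 145.172.0.0/16 (clear depth 16)
  lookup 125.89.85.53: bits ε walk d0:- -> no-route
  add 56.139.135.0/24 -> H4 at depth 24
  add 0.0.0.0/0 -> H5 at depth 0
  add 56.128.0.0/12 -> H4 at depth 12
  add 112.147.0.0/16 -> H4 at depth 16
  lookup 112.147.28.113: bits 0111000010010011 walk d0:H5→d1:-→d2:-→d3:-→d4:-→d5:-→d6:-→d7:-→d8:-→d9:-→d10:-→d11:-→d12:-→d13:-→d14:-→d15:-→d16:H4 -> H4
  del 56.139.135.0/24 (clear depth 24)
  lookup 112.147.0.129: bits 0111000010010011 walk d0:H5→d1:-→d2:-→d3:-→d4:-→d5:-→d6:-→d7:-→d8:-→d9:-→d10:-→d11:-→d12:-→d13:-→d14:-→d15:-→d16:H4 -> H4
  add 56.139.135.0/24 -> H6 at depth 24
  lookup 112.147.0.14: bits 0111000010010011 walk d0:H5→d1:-→d2:-→d3:-→d4:-→d5:-→d6:-→d7:-→d8:-→d9:-→d10:-→d11:-→d12:-→d13:-→d14:-→d15:-→d16:H4 -> H4
  del 112.147.0.0/16 (clear depth 16)
  lookup 56.139.135.0: bits 001110001000101110000111 walk d0:H5→d1:-→d2:-→d3:-→d4:-→d5:-→d6:-→d7:-→d8:-→d9:-→d10:-→d11:-→d12:H4→d13:-→d14:-→d15:-→d16:-→d17:-→d18:-→d19:-→d20:-→d21:-→d22:-→d23:-→d24:H6 -> H6

== LOOKUPS ==
["no-route","H4","H4","H4","H6"]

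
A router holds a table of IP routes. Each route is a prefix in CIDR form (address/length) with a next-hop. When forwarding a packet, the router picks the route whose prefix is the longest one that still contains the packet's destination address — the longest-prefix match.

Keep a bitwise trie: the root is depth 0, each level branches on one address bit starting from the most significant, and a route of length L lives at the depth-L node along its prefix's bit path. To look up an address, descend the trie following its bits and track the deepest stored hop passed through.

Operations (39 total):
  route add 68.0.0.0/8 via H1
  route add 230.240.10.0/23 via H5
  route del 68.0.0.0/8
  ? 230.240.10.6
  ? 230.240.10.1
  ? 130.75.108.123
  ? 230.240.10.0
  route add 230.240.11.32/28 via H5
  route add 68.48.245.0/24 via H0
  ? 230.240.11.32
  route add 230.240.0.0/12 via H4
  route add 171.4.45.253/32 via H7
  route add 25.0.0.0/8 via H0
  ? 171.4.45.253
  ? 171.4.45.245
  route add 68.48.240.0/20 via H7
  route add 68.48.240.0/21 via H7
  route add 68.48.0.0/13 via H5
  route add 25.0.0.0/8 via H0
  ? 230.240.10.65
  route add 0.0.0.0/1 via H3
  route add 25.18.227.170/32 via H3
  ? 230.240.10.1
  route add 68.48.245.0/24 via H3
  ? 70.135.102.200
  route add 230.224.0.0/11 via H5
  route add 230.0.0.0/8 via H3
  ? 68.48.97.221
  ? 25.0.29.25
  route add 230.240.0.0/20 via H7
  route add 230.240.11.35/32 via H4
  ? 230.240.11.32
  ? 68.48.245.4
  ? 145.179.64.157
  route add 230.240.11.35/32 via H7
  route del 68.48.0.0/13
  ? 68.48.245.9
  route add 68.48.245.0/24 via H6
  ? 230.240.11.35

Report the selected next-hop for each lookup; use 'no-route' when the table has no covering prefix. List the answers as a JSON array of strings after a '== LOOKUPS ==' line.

Trace:
  add 68.0.0.0/8 -> H1 at depth 8
  add 230.240.10.0/23 -> H5 at depth 23
  del 68.0.0.0/8 (clear depth 8)
  ? 230.240.10.6  path d0:-→d1:-→d2:-→d3:-→d4:-→d5:-→d6:-→d7:-→d8:-→d9:-→d10:-→d11:-→d12:-→d13:-→d14:-→d15:-→d16:-→d17:-→d18:-→d19:-→d20:-→d21:-→d22:-→d23:H5  best=H5
  ? 230.240.10.1  path d0:-→d1:-→d2:-→d3:-→d4:-→d5:-→d6:-→d7:-→d8:-→d9:-→d10:-→d11:-→d12:-→d13:-→d14:-→d15:-→d16:-→d17:-→d18:-→d19:-→d20:-→d21:-→d22:-→d23:H5  best=H5
  ? 130.75.108.123  path d0:-→d1:-  best=no-route
  ? 230.240.10.0  path d0:-→d1:-→d2:-→d3:-→d4:-→d5:-→d6:-→d7:-→d8:-→d9:-→d10:-→d11:-→d12:-→d13:-→d14:-→d15:-→d16:-→d17:-→d18:-→d19:-→d20:-→d21:-→d22:-→d23:H5  best=H5
  add 230.240.11.32/28 -> H5 at depth 28
  add 68.48.245.0/24 -> H0 at depth 24
  ? 230.240.11.32  path d0:-→d1:-→d2:-→d3:-→d4:-→d5:-→d6:-→d7:-→d8:-→d9:-→d10:-→d11:-→d12:-→d13:-→d14:-→d15:-→d16:-→d17:-→d18:-→d19:-→d20:-→d21:-→d22:-→d23:H5→d24:-→d25:-→d26:-→d27:-→d28:H5  best=H5
  add 230.240.0.0/12 -> H4 at depth 12
  add 171.4.45.253/32 -> H7 at depth 32
  add 25.0.0.0/8 -> H0 at depth 8
  ? 171.4.45.253  path d0:-→d1:-→d2:-→d3:-→d4:-→d5:-→d6:-→d7:-→d8:-→d9:-→d10:-→d11:-→d12:-→d13:-→d14:-→d15:-→d16:-→d17:-→d18:-→d19:-→d20:-→d21:-→d22:-→d23:-→d24:-→d25:-→d26:-→d27:-→d28:-→d29:-→d30:-→d31:-→d32:H7  best=H7
  ? 171.4.45.245  path d0:-→d1:-→d2:-→d3:-→d4:-→d5:-→d6:-→d7:-→d8:-→d9:-→d10:-→d11:-→d12:-→d13:-→d14:-→d15:-→d16:-→d17:-→d18:-→d19:-→d20:-→d21:-→d22:-→d23:-→d24:-→d25:-→d26:-→d27:-→d28:-  best=no-route
  add 68.48.240.0/20 -> H7 at depth 20
  add 68.48.240.0/21 -> H7 at depth 21
  add 68.48.0.0/13 -> H5 at depth 13
  add 25.0.0.0/8 -> H0 at depth 8
  ? 230.240.10.65  path d0:-→d1:-→d2:-→d3:-→d4:-→d5:-→d6:-→d7:-→d8:-→d9:-→d10:-→d11:-→d12:H4→d13:-→d14:-→d15:-→d16:-→d17:-→d18:-→d19:-→d20:-→d21:-→d22:-→d23:H5  best=H5
  add 0.0.0.0/1 -> H3 at depth 1
  add 25.18.227.170/32 -> H3 at depth 32
  ? 230.240.10.1  path d0:-→d1:-→d2:-→d3:-→d4:-→d5:-→d6:-→d7:-→d8:-→d9:-→d10:-→d11:-→d12:H4→d13:-→d14:-→d15:-→d16:-→d17:-→d18:-→d19:-→d20:-→d21:-→d22:-→d23:H5  best=H5
  add 68.48.245.0/24 -> H3 at depth 24
  ? 70.135.102.200  path d0:-→d1:H3→d2:-→d3:-→d4:-→d5:-→d6:-  best=H3
  add 230.224.0.0/11 -> H5 at depth 11
  add 230.0.0.0/8 -> H3 at depth 8
  ? 68.48.97.221  path d0:-→d1:H3→d2:-→d3:-→d4:-→d5:-→d6:-→d7:-→d8:-→d9:-→d10:-→d11:-→d12:-→d13:H5→d14:-→d15:-→d16:-  best=H5
  ? 25.0.29.25  path d0:-→d1:H3→d2:-→d3:-→d4:-→d5:-→d6:-→d7:-→d8:H0→d9:-→d10:-→d11:-  best=H0
  add 230.240.0.0/20 -> H7 at depth 20
  add 230.240.11.35/32 -> H4 at depth 32
  ? 230.240.11.32  path d0:-→d1:-→d2:-→d3:-→d4:-→d5:-→d6:-→d7:-→d8:H3→d9:-→d10:-→d11:H5→d12:H4→d13:-→d14:-→d15:-→d16:-→d17:-→d18:-→d19:-→d20:H7→d21:-→d22:-→d23:H5→d24:-→d25:-→d26:-→d27:-→d28:H5→d29:-→d30:-  best=H5
  ? 68.48.245.4  path d0:-→d1:H3→d2:-→d3:-→d4:-→d5:-→d6:-→d7:-→d8:-→d9:-→d10:-→d11:-→d12:-→d13:H5→d14:-→d15:-→d16:-→d17:-→d18:-→d19:-→d20:H7→d21:H7→d22:-→d23:-→d24:H3  best=H3
  ? 145.179.64.157  path d0:-→d1:-→d2:-  best=no-route
  add 230.240.11.35/32 -> H7 at depth 32
  del 68.48.0.0/13 (clear depth 13)
  ? 68.48.245.9  path d0:-→d1:H3→d2:-→d3:-→d4:-→d5:-→d6:-→d7:-→d8:-→d9:-→d10:-→d11:-→d12:-→d13:-→d14:-→d15:-→d16:-→d17:-→d18:-→d19:-→d20:H7→d21:H7→d22:-→d23:-→d24:H3  best=H3
  add 68.48.245.0/24 -> H6 at depth 24
  ? 230.240.11.35  path d0:-→d1:-→d2:-→d3:-→d4:-→d5:-→d6:-→d7:-→d8:H3→d9:-→d10:-→d11:H5→d12:H4→d13:-→d14:-→d15:-→d16:-→d17:-→d18:-→d19:-→d20:H7→d21:-→d22:-→d23:H5→d24:-→d25:-→d26:-→d27:-→d28:H5→d29:-→d30:-→d31:-→d32:H7  best=H7

== LOOKUPS ==
["H5","H5","no-route","H5","H5","H7","no-route","H5","H5","H3","H5","H0","H5","H3","no-route","H3","H7"]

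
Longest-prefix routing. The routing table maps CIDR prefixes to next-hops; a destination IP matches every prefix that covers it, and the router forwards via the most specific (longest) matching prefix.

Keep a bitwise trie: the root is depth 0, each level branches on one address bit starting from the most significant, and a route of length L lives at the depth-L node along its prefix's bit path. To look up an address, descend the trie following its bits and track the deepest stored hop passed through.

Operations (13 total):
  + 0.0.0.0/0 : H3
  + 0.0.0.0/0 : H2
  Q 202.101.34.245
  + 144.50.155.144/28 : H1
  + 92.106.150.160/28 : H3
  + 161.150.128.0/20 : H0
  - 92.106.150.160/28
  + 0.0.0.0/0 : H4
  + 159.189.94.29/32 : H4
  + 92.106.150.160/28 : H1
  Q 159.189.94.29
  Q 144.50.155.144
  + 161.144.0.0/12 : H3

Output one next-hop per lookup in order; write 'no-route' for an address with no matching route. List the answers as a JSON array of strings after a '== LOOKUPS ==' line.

Apply in order:
  + 0.0.0.0/0 (H3) depth=0
  + 0.0.0.0/0 (H2) depth=0
  ? 202.101.34.245  path d0:H2  best=H2
  + 144.50.155.144/28 (H1) depth=28
  + 92.106.150.160/28 (H3) depth=28
  + 161.150.128.0/20 (H0) depth=20
  - 92.106.150.160/28 clear@28
  + 0.0.0.0/0 (H4) depth=0
  + 159.189.94.29/32 (H4) depth=32
  + 92.106.150.160/28 (H1) depth=28
  ? 159.189.94.29  path d0:H4→d1:-→d2:-→d3:-→d4:-→d5:-→d6:-→d7:-→d8:-→d9:-→d10:-→d11:-→d12:-→d13:-→d14:-→d15:-→d16:-→d17:-→d18:-→d19:-→d20:-→d21:-→d22:-→d23:-→d24:-→d25:-→d26:-→d27:-→d28:-→d29:-→d30:-→d31:-→d32:H4  best=H4
  ? 144.50.155.144  path d0:H4→d1:-→d2:-→d3:-→d4:-→d5:-→d6:-→d7:-→d8:-→d9:-→d10:-→d11:-→d12:-→d13:-→d14:-→d15:-→d16:-→d17:-→d18:-→d19:-→d20:-→d21:-→d22:-→d23:-→d24:-→d25:-→d26:-→d27:-→d28:H1  best=H1
  + 161.144.0.0/12 (H3) depth=12

== LOOKUPS ==
["H2","H4","H1"]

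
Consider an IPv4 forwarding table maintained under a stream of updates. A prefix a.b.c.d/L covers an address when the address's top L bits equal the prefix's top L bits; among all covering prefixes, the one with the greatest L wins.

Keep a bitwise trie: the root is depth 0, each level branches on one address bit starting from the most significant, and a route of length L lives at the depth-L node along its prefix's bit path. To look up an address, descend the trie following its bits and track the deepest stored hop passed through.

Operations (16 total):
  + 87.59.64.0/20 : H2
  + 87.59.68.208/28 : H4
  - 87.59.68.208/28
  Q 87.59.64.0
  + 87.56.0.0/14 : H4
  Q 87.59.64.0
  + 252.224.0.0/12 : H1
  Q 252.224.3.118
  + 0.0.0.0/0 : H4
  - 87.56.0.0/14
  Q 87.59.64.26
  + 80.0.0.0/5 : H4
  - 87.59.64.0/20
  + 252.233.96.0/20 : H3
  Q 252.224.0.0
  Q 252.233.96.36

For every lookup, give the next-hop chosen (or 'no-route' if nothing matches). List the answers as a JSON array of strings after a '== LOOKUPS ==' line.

Apply in order:
  add 87.59.64.0/20 -> H2 at depth 20
  add 87.59.68.208/28 -> H4 at depth 28
  - 87.59.68.208/28 clear@28
  lookup 87.59.64.0: bits 010101110011101101000 walk d0:-→d1:-→d2:-→d3:-→d4:-→d5:-→d6:-→d7:-→d8:-→d9:-→d10:-→d11:-→d12:-→d13:-→d14:-→d15:-→d16:-→d17:-→d18:-→d19:-→d20:H2→d21:- -> H2
  add 87.56.0.0/14 -> H4 at depth 14
  lookup 87.59.64.0: bits 010101110011101101000 walk d0:-→d1:-→d2:-→d3:-→d4:-→d5:-→d6:-→d7:-→d8:-→d9:-→d10:-→d11:-→d12:-→d13:-→d14:H4→d15:-→d16:-→d17:-→d18:-→d19:-→d20:H2→d21:- -> H2
  add 252.224.0.0/12 -> H1 at depth 12
  lookup 252.224.3.118: bits 111111001110 walk d0:-→d1:-→d2:-→d3:-→d4:-→d5:-→d6:-→d7:-→d8:-→d9:-→d10:-→d11:-→d12:H1 -> H1
  add 0.0.0.0/0 -> H4 at depth 0
  - 87.56.0.0/14 clear@14
  lookup 87.59.64.26: bits 010101110011101101000 walk d0:H4→d1:-→d2:-→d3:-→d4:-→d5:-→d6:-→d7:-→d8:-→d9:-→d10:-→d11:-→d12:-→d13:-→d14:-→d15:-→d16:-→d17:-→d18:-→d19:-→d20:H2→d21:- -> H2
  add 80.0.0.0/5 -> H4 at depth 5
  - 87.59.64.0/20 clear@20
  add 252.233.96.0/20 -> H3 at depth 20
  lookup 252.224.0.0: bits 111111001110 walk d0:H4→d1:-→d2:-→d3:-→d4:-→d5:-→d6:-→d7:-→d8:-→d9:-→d10:-→d11:-→d12:H1 -> H1
  lookup 252.233.96.36: bits 11111100111010010110 walk d0:H4→d1:-→d2:-→d3:-→d4:-→d5:-→d6:-→d7:-→d8:-→d9:-→d10:-→d11:-→d12:H1→d13:-→d14:-→d15:-→d16:-→d17:-→d18:-→d19:-→d20:H3 -> H3

== LOOKUPS ==
["H2","H2","H1","H2","H1","H3"]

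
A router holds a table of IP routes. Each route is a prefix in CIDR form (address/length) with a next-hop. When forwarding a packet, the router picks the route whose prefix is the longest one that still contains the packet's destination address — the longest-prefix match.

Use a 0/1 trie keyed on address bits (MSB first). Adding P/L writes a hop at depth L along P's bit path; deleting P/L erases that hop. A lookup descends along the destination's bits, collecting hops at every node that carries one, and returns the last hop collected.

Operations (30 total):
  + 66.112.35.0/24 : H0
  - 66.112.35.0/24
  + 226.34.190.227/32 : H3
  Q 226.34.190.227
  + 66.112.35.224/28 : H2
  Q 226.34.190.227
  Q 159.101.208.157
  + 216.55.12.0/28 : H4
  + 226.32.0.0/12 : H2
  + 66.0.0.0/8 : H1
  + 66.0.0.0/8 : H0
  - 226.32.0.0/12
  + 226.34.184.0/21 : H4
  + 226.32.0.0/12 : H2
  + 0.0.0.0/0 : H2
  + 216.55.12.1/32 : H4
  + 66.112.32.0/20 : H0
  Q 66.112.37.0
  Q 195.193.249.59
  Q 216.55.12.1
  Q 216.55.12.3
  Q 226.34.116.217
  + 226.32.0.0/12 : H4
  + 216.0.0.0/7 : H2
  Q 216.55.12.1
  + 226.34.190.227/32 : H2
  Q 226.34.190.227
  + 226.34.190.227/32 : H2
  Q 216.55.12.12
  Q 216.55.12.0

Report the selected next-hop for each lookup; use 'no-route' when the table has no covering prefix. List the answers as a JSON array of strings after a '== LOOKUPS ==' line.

Trace:
  add 66.112.35.0/24 -> H0 at depth 24
  - 66.112.35.0/24 clear@24
  add 226.34.190.227/32 -> H3 at depth 32
  ? 226.34.190.227  path d0:-→d1:-→d2:-→d3:-→d4:-→d5:-→d6:-→d7:-→d8:-→d9:-→d10:-→d11:-→d12:-→d13:-→d14:-→d15:-→d16:-→d17:-→d18:-→d19:-→d20:-→d21:-→d22:-→d23:-→d24:-→d25:-→d26:-→d27:-→d28:-→d29:-→d30:-→d31:-→d32:H3  best=H3
  add 66.112.35.224/28 -> H2 at depth 28
  ? 226.34.190.227  path d0:-→d1:-→d2:-→d3:-→d4:-→d5:-→d6:-→d7:-→d8:-→d9:-→d10:-→d11:-→d12:-→d13:-→d14:-→d15:-→d16:-→d17:-→d18:-→d19:-→d20:-→d21:-→d22:-→d23:-→d24:-→d25:-→d26:-→d27:-→d28:-→d29:-→d30:-→d31:-→d32:H3  best=H3
  ? 159.101.208.157  path d0:-→d1:-  best=no-route
  add 216.55.12.0/28 -> H4 at depth 28
  add 226.32.0.0/12 -> H2 at depth 12
  add 66.0.0.0/8 -> H1 at depth 8
  add 66.0.0.0/8 -> H0 at depth 8
  - 226.32.0.0/12 clear@12
  add 226.34.184.0/21 -> H4 at depth 21
  add 226.32.0.0/12 -> H2 at depth 12
  add 0.0.0.0/0 -> H2 at depth 0
  add 216.55.12.1/32 -> H4 at depth 32
  add 66.112.32.0/20 -> H0 at depth 20
  ? 66.112.37.0  path d0:H2→d1:-→d2:-→d3:-→d4:-→d5:-→d6:-→d7:-→d8:H0→d9:-→d10:-→d11:-→d12:-→d13:-→d14:-→d15:-→d16:-→d17:-→d18:-→d19:-→d20:H0→d21:-  best=H0
  ? 195.193.249.59  path d0:H2→d1:-→d2:-→d3:-  best=H2
  ? 216.55.12.1  path d0:H2→d1:-→d2:-→d3:-→d4:-→d5:-→d6:-→d7:-→d8:-→d9:-→d10:-→d11:-→d12:-→d13:-→d14:-→d15:-→d16:-→d17:-→d18:-→d19:-→d20:-→d21:-→d22:-→d23:-→d24:-→d25:-→d26:-→d27:-→d28:H4→d29:-→d30:-→d31:-→d32:H4  best=H4
  ? 216.55.12.3  path d0:H2→d1:-→d2:-→d3:-→d4:-→d5:-→d6:-→d7:-→d8:-→d9:-→d10:-→d11:-→d12:-→d13:-→d14:-→d15:-→d16:-→d17:-→d18:-→d19:-→d20:-→d21:-→d22:-→d23:-→d24:-→d25:-→d26:-→d27:-→d28:H4→d29:-→d30:-  best=H4
  ? 226.34.116.217  path d0:H2→d1:-→d2:-→d3:-→d4:-→d5:-→d6:-→d7:-→d8:-→d9:-→d10:-→d11:-→d12:H2→d13:-→d14:-→d15:-→d16:-  best=H2
  add 226.32.0.0/12 -> H4 at depth 12
  add 216.0.0.0/7 -> H2 at depth 7
  ? 216.55.12.1  path d0:H2→d1:-→d2:-→d3:-→d4:-→d5:-→d6:-→d7:H2→d8:-→d9:-→d10:-→d11:-→d12:-→d13:-→d14:-→d15:-→d16:-→d17:-→d18:-→d19:-→d20:-→d21:-→d22:-→d23:-→d24:-→d25:-→d26:-→d27:-→d28:H4→d29:-→d30:-→d31:-→d32:H4  best=H4
  add 226.34.190.227/32 -> H2 at depth 32
  ? 226.34.190.227  path d0:H2→d1:-→d2:-→d3:-→d4:-→d5:-→d6:-→d7:-→d8:-→d9:-→d10:-→d11:-→d12:H4→d13:-→d14:-→d15:-→d16:-→d17:-→d18:-→d19:-→d20:-→d21:H4→d22:-→d23:-→d24:-→d25:-→d26:-→d27:-→d28:-→d29:-→d30:-→d31:-→d32:H2  best=H2
  add 226.34.190.227/32 -> H2 at depth 32
  ? 216.55.12.12  path d0:H2→d1:-→d2:-→d3:-→d4:-→d5:-→d6:-→d7:H2→d8:-→d9:-→d10:-→d11:-→d12:-→d13:-→d14:-→d15:-→d16:-→d17:-→d18:-→d19:-→d20:-→d21:-→d22:-→d23:-→d24:-→d25:-→d26:-→d27:-→d28:H4  best=H4
  ? 216.55.12.0  path d0:H2→d1:-→d2:-→d3:-→d4:-→d5:-→d6:-→d7:H2→d8:-→d9:-→d10:-→d11:-→d12:-→d13:-→d14:-→d15:-→d16:-→d17:-→d18:-→d19:-→d20:-→d21:-→d22:-→d23:-→d24:-→d25:-→d26:-→d27:-→d28:H4→d29:-→d30:-→d31:-  best=H4

== LOOKUPS ==
["H3","H3","no-route","H0","H2","H4","H4","H2","H4","H2","H4","H4"]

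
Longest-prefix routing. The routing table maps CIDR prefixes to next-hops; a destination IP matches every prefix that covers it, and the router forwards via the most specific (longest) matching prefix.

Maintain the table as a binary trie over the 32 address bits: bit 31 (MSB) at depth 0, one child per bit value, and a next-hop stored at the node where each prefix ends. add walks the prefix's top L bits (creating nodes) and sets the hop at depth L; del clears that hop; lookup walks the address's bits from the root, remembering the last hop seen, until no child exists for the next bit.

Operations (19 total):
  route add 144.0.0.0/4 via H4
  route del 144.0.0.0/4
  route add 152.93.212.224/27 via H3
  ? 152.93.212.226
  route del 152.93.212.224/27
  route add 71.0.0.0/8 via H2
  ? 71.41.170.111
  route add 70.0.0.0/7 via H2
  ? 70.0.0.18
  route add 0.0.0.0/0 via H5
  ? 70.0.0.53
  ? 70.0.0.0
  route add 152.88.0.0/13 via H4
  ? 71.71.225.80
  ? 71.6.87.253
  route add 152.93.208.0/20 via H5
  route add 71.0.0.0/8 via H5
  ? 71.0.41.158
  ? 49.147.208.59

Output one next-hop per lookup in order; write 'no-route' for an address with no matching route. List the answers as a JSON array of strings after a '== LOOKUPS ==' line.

Trace:
  + 144.0.0.0/4 (H4) depth=4
  del 144.0.0.0/4 (clear depth 4)
  + 152.93.212.224/27 (H3) depth=27
  lookup 152.93.212.226: bits 100110000101110111010100111 walk d0:-→d1:-→d2:-→d3:-→d4:-→d5:-→d6:-→d7:-→d8:-→d9:-→d10:-→d11:-→d12:-→d13:-→d14:-→d15:-→d16:-→d17:-→d18:-→d19:-→d20:-→d21:-→d22:-→d23:-→d24:-→d25:-→d26:-→d27:H3 -> H3
  del 152.93.212.224/27 (clear depth 27)
  + 71.0.0.0/8 (H2) depth=8
  lookup 71.41.170.111: bits 01000111 walk d0:-→d1:-→d2:-→d3:-→d4:-→d5:-→d6:-→d7:-→d8:H2 -> H2
  + 70.0.0.0/7 (H2) depth=7
  lookup 70.0.0.18: bits 0100011 walk d0:-→d1:-→d2:-→d3:-→d4:-→d5:-→d6:-→d7:H2 -> H2
  + 0.0.0.0/0 (H5) depth=0
  lookup 70.0.0.53: bits 0100011 walk d0:H5→d1:-→d2:-→d3:-→d4:-→d5:-→d6:-→d7:H2 -> H2
  lookup 70.0.0.0: bits 0100011 walk d0:H5→d1:-→d2:-→d3:-→d4:-→d5:-→d6:-→d7:H2 -> H2
  + 152.88.0.0/13 (H4) depth=13
  lookup 71.71.225.80: bits 01000111 walk d0:H5→d1:-→d2:-→d3:-→d4:-→d5:-→d6:-→d7:H2→d8:H2 -> H2
  lookup 71.6.87.253: bits 01000111 walk d0:H5→d1:-→d2:-→d3:-→d4:-→d5:-→d6:-→d7:H2→d8:H2 -> H2
  + 152.93.208.0/20 (H5) depth=20
  + 71.0.0.0/8 (H5) depth=8
  lookup 71.0.41.158: bits 01000111 walk d0:H5→d1:-→d2:-→d3:-→d4:-→d5:-→d6:-→d7:H2→d8:H5 -> H5
  lookup 49.147.208.59: bits 0 walk d0:H5→d1:- -> H5

== LOOKUPS ==
["H3","H2","H2","H2","H2","H2","H2","H5","H5"]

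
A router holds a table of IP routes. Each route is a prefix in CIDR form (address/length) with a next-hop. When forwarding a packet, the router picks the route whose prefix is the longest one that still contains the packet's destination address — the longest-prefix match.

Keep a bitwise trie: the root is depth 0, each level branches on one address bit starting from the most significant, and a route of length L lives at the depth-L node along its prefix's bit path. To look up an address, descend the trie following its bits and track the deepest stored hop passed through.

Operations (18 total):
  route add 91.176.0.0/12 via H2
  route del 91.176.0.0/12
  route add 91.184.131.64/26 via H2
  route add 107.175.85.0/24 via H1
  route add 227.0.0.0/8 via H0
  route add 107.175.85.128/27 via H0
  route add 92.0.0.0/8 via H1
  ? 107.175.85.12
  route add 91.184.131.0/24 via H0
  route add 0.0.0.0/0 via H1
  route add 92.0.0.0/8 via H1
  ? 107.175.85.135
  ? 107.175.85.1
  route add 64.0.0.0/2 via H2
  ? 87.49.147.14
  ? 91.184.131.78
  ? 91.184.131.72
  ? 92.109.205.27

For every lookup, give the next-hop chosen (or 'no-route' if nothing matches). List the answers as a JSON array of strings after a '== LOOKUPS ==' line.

Trace:
  add 91.176.0.0/12 -> H2 at depth 12
  - 91.176.0.0/12 clear@12
  add 91.184.131.64/26 -> H2 at depth 26
  add 107.175.85.0/24 -> H1 at depth 24
  add 227.0.0.0/8 -> H0 at depth 8
  add 107.175.85.128/27 -> H0 at depth 27
  add 92.0.0.0/8 -> H1 at depth 8
  Q 107.175.85.12: descend 011010111010111101010101 ; hops seen [H1] ; pick H1
  add 91.184.131.0/24 -> H0 at depth 24
  add 0.0.0.0/0 -> H1 at depth 0
  add 92.0.0.0/8 -> H1 at depth 8
  Q 107.175.85.135: descend 011010111010111101010101100 ; hops seen [H1,H1,H0] ; pick H0
  Q 107.175.85.1: descend 011010111010111101010101 ; hops seen [H1,H1] ; pick H1
  add 64.0.0.0/2 -> H2 at depth 2
  Q 87.49.147.14: descend 0101 ; hops seen [H1,H2] ; pick H2
  Q 91.184.131.78: descend 01011011101110001000001101 ; hops seen [H1,H2,H0,H2] ; pick H2
  Q 91.184.131.72: descend 01011011101110001000001101 ; hops seen [H1,H2,H0,H2] ; pick H2
  Q 92.109.205.27: descend 01011100 ; hops seen [H1,H2,H1] ; pick H1

== LOOKUPS ==
["H1","H0","H1","H2","H2","H2","H1"]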